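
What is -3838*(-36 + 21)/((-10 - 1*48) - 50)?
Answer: -9595/18 ≈ -533.06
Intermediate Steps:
-3838*(-36 + 21)/((-10 - 1*48) - 50) = -(-57570)/((-10 - 48) - 50) = -(-57570)/(-58 - 50) = -(-57570)/(-108) = -(-57570)*(-1)/108 = -3838*5/36 = -9595/18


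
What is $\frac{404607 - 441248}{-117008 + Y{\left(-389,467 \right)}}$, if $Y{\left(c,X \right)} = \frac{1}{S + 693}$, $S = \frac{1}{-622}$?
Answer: $\frac{15793919845}{50435712738} \approx 0.31315$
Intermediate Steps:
$S = - \frac{1}{622} \approx -0.0016077$
$Y{\left(c,X \right)} = \frac{622}{431045}$ ($Y{\left(c,X \right)} = \frac{1}{- \frac{1}{622} + 693} = \frac{1}{\frac{431045}{622}} = \frac{622}{431045}$)
$\frac{404607 - 441248}{-117008 + Y{\left(-389,467 \right)}} = \frac{404607 - 441248}{-117008 + \frac{622}{431045}} = - \frac{36641}{- \frac{50435712738}{431045}} = \left(-36641\right) \left(- \frac{431045}{50435712738}\right) = \frac{15793919845}{50435712738}$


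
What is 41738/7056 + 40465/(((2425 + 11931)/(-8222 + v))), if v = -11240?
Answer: -18770984087/342216 ≈ -54851.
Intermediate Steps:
41738/7056 + 40465/(((2425 + 11931)/(-8222 + v))) = 41738/7056 + 40465/(((2425 + 11931)/(-8222 - 11240))) = 41738*(1/7056) + 40465/((14356/(-19462))) = 20869/3528 + 40465/((14356*(-1/19462))) = 20869/3528 + 40465/(-194/263) = 20869/3528 + 40465*(-263/194) = 20869/3528 - 10642295/194 = -18770984087/342216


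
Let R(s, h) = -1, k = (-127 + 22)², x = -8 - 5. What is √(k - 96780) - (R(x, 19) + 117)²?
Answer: -13456 + I*√85755 ≈ -13456.0 + 292.84*I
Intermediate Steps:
x = -13
k = 11025 (k = (-105)² = 11025)
√(k - 96780) - (R(x, 19) + 117)² = √(11025 - 96780) - (-1 + 117)² = √(-85755) - 1*116² = I*√85755 - 1*13456 = I*√85755 - 13456 = -13456 + I*√85755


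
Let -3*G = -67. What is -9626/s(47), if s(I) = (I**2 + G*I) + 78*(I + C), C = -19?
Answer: -14439/8164 ≈ -1.7686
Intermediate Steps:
G = 67/3 (G = -1/3*(-67) = 67/3 ≈ 22.333)
s(I) = -1482 + I**2 + 301*I/3 (s(I) = (I**2 + 67*I/3) + 78*(I - 19) = (I**2 + 67*I/3) + 78*(-19 + I) = (I**2 + 67*I/3) + (-1482 + 78*I) = -1482 + I**2 + 301*I/3)
-9626/s(47) = -9626/(-1482 + 47**2 + (301/3)*47) = -9626/(-1482 + 2209 + 14147/3) = -9626/16328/3 = -9626*3/16328 = -14439/8164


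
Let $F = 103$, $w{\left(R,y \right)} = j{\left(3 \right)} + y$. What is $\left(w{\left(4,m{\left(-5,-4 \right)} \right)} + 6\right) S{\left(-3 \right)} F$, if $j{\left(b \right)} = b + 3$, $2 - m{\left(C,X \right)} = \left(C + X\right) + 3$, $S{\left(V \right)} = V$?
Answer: $-6180$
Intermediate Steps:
$m{\left(C,X \right)} = -1 - C - X$ ($m{\left(C,X \right)} = 2 - \left(\left(C + X\right) + 3\right) = 2 - \left(3 + C + X\right) = -1 - C - X$)
$j{\left(b \right)} = 3 + b$
$w{\left(R,y \right)} = 6 + y$ ($w{\left(R,y \right)} = \left(3 + 3\right) + y = 6 + y$)
$\left(w{\left(4,m{\left(-5,-4 \right)} \right)} + 6\right) S{\left(-3 \right)} F = \left(\left(6 - -8\right) + 6\right) \left(-3\right) 103 = \left(\left(6 + \left(-1 + 5 + 4\right)\right) + 6\right) \left(-3\right) 103 = \left(\left(6 + 8\right) + 6\right) \left(-3\right) 103 = \left(14 + 6\right) \left(-3\right) 103 = 20 \left(-3\right) 103 = \left(-60\right) 103 = -6180$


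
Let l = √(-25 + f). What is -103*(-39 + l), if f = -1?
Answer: 4017 - 103*I*√26 ≈ 4017.0 - 525.2*I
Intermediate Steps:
l = I*√26 (l = √(-25 - 1) = √(-26) = I*√26 ≈ 5.099*I)
-103*(-39 + l) = -103*(-39 + I*√26) = 4017 - 103*I*√26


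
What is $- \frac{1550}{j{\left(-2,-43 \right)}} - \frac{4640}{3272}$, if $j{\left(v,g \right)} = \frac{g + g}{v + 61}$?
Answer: $\frac{18676585}{17587} \approx 1062.0$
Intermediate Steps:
$j{\left(v,g \right)} = \frac{2 g}{61 + v}$
$- \frac{1550}{j{\left(-2,-43 \right)}} - \frac{4640}{3272} = - \frac{1550}{2 \left(-43\right) \frac{1}{61 - 2}} - \frac{4640}{3272} = - \frac{1550}{2 \left(-43\right) \frac{1}{59}} - \frac{580}{409} = - \frac{1550}{- \frac{86}{59}} - \frac{580}{409} = \left(-1550\right) \left(- \frac{59}{86}\right) - \frac{580}{409} = \frac{45725}{43} - \frac{580}{409} = \frac{18676585}{17587}$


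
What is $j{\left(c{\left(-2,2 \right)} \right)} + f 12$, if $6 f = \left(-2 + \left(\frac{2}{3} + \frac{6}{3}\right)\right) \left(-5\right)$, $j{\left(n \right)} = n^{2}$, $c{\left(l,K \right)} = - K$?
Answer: $- \frac{8}{3} \approx -2.6667$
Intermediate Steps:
$f = - \frac{5}{9}$ ($f = \frac{\left(-2 + \left(\frac{2}{3} + \frac{6}{3}\right)\right) \left(-5\right)}{6} = \frac{\left(-2 + \left(2 \cdot \frac{1}{3} + 6 \cdot \frac{1}{3}\right)\right) \left(-5\right)}{6} = \frac{\left(-2 + \left(\frac{2}{3} + 2\right)\right) \left(-5\right)}{6} = \frac{\left(-2 + \frac{8}{3}\right) \left(-5\right)}{6} = \frac{\frac{2}{3} \left(-5\right)}{6} = \frac{1}{6} \left(- \frac{10}{3}\right) = - \frac{5}{9} \approx -0.55556$)
$j{\left(c{\left(-2,2 \right)} \right)} + f 12 = \left(\left(-1\right) 2\right)^{2} - \frac{20}{3} = \left(-2\right)^{2} - \frac{20}{3} = 4 - \frac{20}{3} = - \frac{8}{3}$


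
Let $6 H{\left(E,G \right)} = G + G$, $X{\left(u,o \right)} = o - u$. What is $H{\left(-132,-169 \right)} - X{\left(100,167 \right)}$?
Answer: $- \frac{370}{3} \approx -123.33$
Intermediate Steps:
$H{\left(E,G \right)} = \frac{G}{3}$ ($H{\left(E,G \right)} = \frac{G + G}{6} = \frac{2 G}{6} = \frac{G}{3}$)
$H{\left(-132,-169 \right)} - X{\left(100,167 \right)} = \frac{1}{3} \left(-169\right) - \left(167 - 100\right) = - \frac{169}{3} - \left(167 - 100\right) = - \frac{169}{3} - 67 = - \frac{370}{3}$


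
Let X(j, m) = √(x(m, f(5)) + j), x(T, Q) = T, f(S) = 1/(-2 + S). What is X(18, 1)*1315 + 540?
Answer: 540 + 1315*√19 ≈ 6272.0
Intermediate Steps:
X(j, m) = √(j + m) (X(j, m) = √(m + j) = √(j + m))
X(18, 1)*1315 + 540 = √(18 + 1)*1315 + 540 = √19*1315 + 540 = 1315*√19 + 540 = 540 + 1315*√19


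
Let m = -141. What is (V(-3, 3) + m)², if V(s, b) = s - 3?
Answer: 21609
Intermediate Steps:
V(s, b) = -3 + s
(V(-3, 3) + m)² = ((-3 - 3) - 141)² = (-6 - 141)² = (-147)² = 21609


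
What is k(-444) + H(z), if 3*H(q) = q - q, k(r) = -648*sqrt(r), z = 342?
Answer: -1296*I*sqrt(111) ≈ -13654.0*I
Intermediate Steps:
H(q) = 0 (H(q) = (q - q)/3 = (1/3)*0 = 0)
k(-444) + H(z) = -1296*I*sqrt(111) + 0 = -1296*I*sqrt(111)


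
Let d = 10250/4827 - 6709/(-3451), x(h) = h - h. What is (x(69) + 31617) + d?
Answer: 526743015902/16657977 ≈ 31621.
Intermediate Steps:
x(h) = 0
d = 67757093/16657977 (d = 10250*(1/4827) - 6709*(-1/3451) = 10250/4827 + 6709/3451 = 67757093/16657977 ≈ 4.0675)
(x(69) + 31617) + d = (0 + 31617) + 67757093/16657977 = 31617 + 67757093/16657977 = 526743015902/16657977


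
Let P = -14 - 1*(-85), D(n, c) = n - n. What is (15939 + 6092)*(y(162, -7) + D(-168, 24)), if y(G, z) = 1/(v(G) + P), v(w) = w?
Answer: 22031/233 ≈ 94.554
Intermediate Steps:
D(n, c) = 0
P = 71 (P = -14 + 85 = 71)
y(G, z) = 1/(71 + G) (y(G, z) = 1/(G + 71) = 1/(71 + G))
(15939 + 6092)*(y(162, -7) + D(-168, 24)) = (15939 + 6092)*(1/(71 + 162) + 0) = 22031*(1/233 + 0) = 22031*(1/233) = 22031/233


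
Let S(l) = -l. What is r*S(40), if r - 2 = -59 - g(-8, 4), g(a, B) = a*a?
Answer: 4840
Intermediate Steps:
g(a, B) = a**2
r = -121 (r = 2 + (-59 - 1*(-8)**2) = 2 + (-59 - 1*64) = 2 + (-59 - 64) = 2 - 123 = -121)
r*S(40) = -(-121)*40 = -121*(-40) = 4840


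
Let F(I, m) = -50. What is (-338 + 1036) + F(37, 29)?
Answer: 648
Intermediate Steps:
(-338 + 1036) + F(37, 29) = (-338 + 1036) - 50 = 698 - 50 = 648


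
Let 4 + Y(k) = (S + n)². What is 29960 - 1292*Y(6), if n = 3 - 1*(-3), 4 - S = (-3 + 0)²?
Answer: 33836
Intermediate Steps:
S = -5 (S = 4 - (-3 + 0)² = 4 - 1*(-3)² = 4 - 1*9 = 4 - 9 = -5)
n = 6 (n = 3 + 3 = 6)
Y(k) = -3 (Y(k) = -4 + (-5 + 6)² = -4 + 1² = -4 + 1 = -3)
29960 - 1292*Y(6) = 29960 - 1292*(-3) = 29960 + 3876 = 33836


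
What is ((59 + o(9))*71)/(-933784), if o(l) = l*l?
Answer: -2485/233446 ≈ -0.010645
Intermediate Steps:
o(l) = l**2
((59 + o(9))*71)/(-933784) = ((59 + 9**2)*71)/(-933784) = ((59 + 81)*71)*(-1/933784) = (140*71)*(-1/933784) = 9940*(-1/933784) = -2485/233446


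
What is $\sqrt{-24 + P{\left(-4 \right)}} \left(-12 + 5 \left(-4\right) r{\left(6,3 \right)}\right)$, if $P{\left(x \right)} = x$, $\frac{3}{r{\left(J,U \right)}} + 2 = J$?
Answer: $- 54 i \sqrt{7} \approx - 142.87 i$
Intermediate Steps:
$r{\left(J,U \right)} = \frac{3}{-2 + J}$
$\sqrt{-24 + P{\left(-4 \right)}} \left(-12 + 5 \left(-4\right) r{\left(6,3 \right)}\right) = \sqrt{-24 - 4} \left(-12 + 5 \left(-4\right) \frac{3}{-2 + 6}\right) = \sqrt{-28} \left(-12 - 20 \cdot \frac{3}{4}\right) = 2 i \sqrt{7} \left(-12 - 20 \cdot 3 \cdot \frac{1}{4}\right) = 2 i \sqrt{7} \left(-12 - 15\right) = 2 i \sqrt{7} \left(-27\right) = - 54 i \sqrt{7}$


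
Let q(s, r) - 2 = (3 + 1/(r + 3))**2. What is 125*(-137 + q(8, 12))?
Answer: -141295/9 ≈ -15699.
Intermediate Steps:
q(s, r) = 2 + (3 + 1/(3 + r))**2 (q(s, r) = 2 + (3 + 1/(r + 3))**2 = 2 + (3 + 1/(3 + r))**2)
125*(-137 + q(8, 12)) = 125*(-137 + (2 + (10 + 3*12)**2/(3 + 12)**2)) = 125*(-137 + (2 + (10 + 36)**2/15**2)) = 125*(-137 + (2 + (1/225)*46**2)) = 125*(-137 + (2 + (1/225)*2116)) = 125*(-137 + (2 + 2116/225)) = 125*(-137 + 2566/225) = 125*(-28259/225) = -141295/9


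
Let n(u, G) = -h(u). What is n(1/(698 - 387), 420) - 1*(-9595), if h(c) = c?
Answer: 2984044/311 ≈ 9595.0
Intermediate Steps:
n(u, G) = -u
n(1/(698 - 387), 420) - 1*(-9595) = -1/(698 - 387) - 1*(-9595) = -1/311 + 9595 = 2984044/311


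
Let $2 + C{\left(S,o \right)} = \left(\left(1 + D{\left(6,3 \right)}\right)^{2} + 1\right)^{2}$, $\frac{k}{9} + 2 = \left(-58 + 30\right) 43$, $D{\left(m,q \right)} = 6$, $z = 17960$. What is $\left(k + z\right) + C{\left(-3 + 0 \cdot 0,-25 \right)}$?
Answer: $9604$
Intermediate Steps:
$k = -10854$ ($k = -18 + 9 \left(-58 + 30\right) 43 = -18 + 9 \left(\left(-28\right) 43\right) = -18 + 9 \left(-1204\right) = -18 - 10836 = -10854$)
$C{\left(S,o \right)} = 2498$ ($C{\left(S,o \right)} = -2 + \left(\left(1 + 6\right)^{2} + 1\right)^{2} = -2 + \left(7^{2} + 1\right)^{2} = -2 + \left(49 + 1\right)^{2} = -2 + 50^{2} = -2 + 2500 = 2498$)
$\left(k + z\right) + C{\left(-3 + 0 \cdot 0,-25 \right)} = \left(-10854 + 17960\right) + 2498 = 7106 + 2498 = 9604$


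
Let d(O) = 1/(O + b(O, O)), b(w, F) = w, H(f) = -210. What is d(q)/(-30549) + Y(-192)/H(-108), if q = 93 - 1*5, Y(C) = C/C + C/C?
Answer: -1792243/188181840 ≈ -0.0095240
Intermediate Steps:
Y(C) = 2 (Y(C) = 1 + 1 = 2)
q = 88 (q = 93 - 5 = 88)
d(O) = 1/(2*O) (d(O) = 1/(O + O) = 1/(2*O))
d(q)/(-30549) + Y(-192)/H(-108) = ((½)/88)/(-30549) + 2/(-210) = ((½)*(1/88))*(-1/30549) + 2*(-1/210) = (1/176)*(-1/30549) - 1/105 = -1/5376624 - 1/105 = -1792243/188181840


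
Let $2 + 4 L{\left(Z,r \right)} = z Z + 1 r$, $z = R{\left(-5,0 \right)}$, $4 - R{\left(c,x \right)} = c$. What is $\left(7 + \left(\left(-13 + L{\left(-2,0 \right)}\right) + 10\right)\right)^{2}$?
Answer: $1$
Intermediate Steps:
$R{\left(c,x \right)} = 4 - c$
$z = 9$ ($z = 4 - -5 = 4 + 5 = 9$)
$L{\left(Z,r \right)} = - \frac{1}{2} + \frac{r}{4} + \frac{9 Z}{4}$ ($L{\left(Z,r \right)} = - \frac{1}{2} + \frac{9 Z + 1 r}{4} = - \frac{1}{2} + \frac{9 Z + r}{4} = - \frac{1}{2} + \frac{r + 9 Z}{4} = - \frac{1}{2} + \left(\frac{r}{4} + \frac{9 Z}{4}\right) = - \frac{1}{2} + \frac{r}{4} + \frac{9 Z}{4}$)
$\left(7 + \left(\left(-13 + L{\left(-2,0 \right)}\right) + 10\right)\right)^{2} = \left(7 + \left(\left(-13 + \left(- \frac{1}{2} + \frac{1}{4} \cdot 0 + \frac{9}{4} \left(-2\right)\right)\right) + 10\right)\right)^{2} = \left(7 + \left(\left(-13 - 5\right) + 10\right)\right)^{2} = \left(7 + \left(-18 + 10\right)\right)^{2} = \left(7 - 8\right)^{2} = \left(-1\right)^{2} = 1$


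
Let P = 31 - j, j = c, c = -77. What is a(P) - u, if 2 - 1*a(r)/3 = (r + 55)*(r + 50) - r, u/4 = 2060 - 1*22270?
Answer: 3908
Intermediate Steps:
j = -77
u = -80840 (u = 4*(2060 - 1*22270) = 4*(2060 - 22270) = 4*(-20210) = -80840)
P = 108 (P = 31 - 1*(-77) = 31 + 77 = 108)
a(r) = 6 + 3*r - 3*(50 + r)*(55 + r) (a(r) = 6 - 3*((r + 55)*(r + 50) - r) = 6 - 3*((55 + r)*(50 + r) - r) = 6 - 3*((50 + r)*(55 + r) - r) = 6 - 3*(-r + (50 + r)*(55 + r)) = 6 + (3*r - 3*(50 + r)*(55 + r)) = 6 + 3*r - 3*(50 + r)*(55 + r))
a(P) - u = (-8244 - 312*108 - 3*108²) - 1*(-80840) = (-8244 - 33696 - 3*11664) + 80840 = (-8244 - 33696 - 34992) + 80840 = -76932 + 80840 = 3908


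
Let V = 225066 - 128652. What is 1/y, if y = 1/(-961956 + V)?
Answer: -865542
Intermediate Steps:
V = 96414
y = -1/865542 (y = 1/(-961956 + 96414) = 1/(-865542) = -1/865542 ≈ -1.1553e-6)
1/y = 1/(-1/865542) = -865542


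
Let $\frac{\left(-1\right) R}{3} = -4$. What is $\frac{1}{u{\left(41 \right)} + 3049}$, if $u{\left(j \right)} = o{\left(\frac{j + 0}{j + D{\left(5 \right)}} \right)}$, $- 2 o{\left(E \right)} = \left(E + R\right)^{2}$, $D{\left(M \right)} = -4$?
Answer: $\frac{2738}{8112937} \approx 0.00033749$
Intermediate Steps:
$R = 12$ ($R = \left(-3\right) \left(-4\right) = 12$)
$o{\left(E \right)} = - \frac{\left(12 + E\right)^{2}}{2}$ ($o{\left(E \right)} = - \frac{\left(E + 12\right)^{2}}{2} = - \frac{\left(12 + E\right)^{2}}{2}$)
$u{\left(j \right)} = - \frac{\left(12 + \frac{j}{-4 + j}\right)^{2}}{2}$ ($u{\left(j \right)} = - \frac{\left(12 + \frac{j + 0}{j - 4}\right)^{2}}{2} = - \frac{\left(12 + \frac{j}{-4 + j}\right)^{2}}{2}$)
$\frac{1}{u{\left(41 \right)} + 3049} = \frac{1}{- \frac{\left(-48 + 13 \cdot 41\right)^{2}}{2 \left(-4 + 41\right)^{2}} + 3049} = \frac{1}{- \frac{\left(-48 + 533\right)^{2}}{2 \cdot 1369} + 3049} = \frac{1}{\left(- \frac{1}{2}\right) 485^{2} \cdot \frac{1}{1369} + 3049} = \frac{1}{\left(- \frac{1}{2}\right) 235225 \cdot \frac{1}{1369} + 3049} = \frac{1}{- \frac{235225}{2738} + 3049} = \frac{1}{\frac{8112937}{2738}} = \frac{2738}{8112937}$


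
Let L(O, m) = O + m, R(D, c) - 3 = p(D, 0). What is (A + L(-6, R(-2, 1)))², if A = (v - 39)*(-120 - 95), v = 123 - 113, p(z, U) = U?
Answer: 38837824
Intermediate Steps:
R(D, c) = 3 (R(D, c) = 3 + 0 = 3)
v = 10
A = 6235 (A = (10 - 39)*(-120 - 95) = -29*(-215) = 6235)
(A + L(-6, R(-2, 1)))² = (6235 + (-6 + 3))² = (6235 - 3)² = 6232² = 38837824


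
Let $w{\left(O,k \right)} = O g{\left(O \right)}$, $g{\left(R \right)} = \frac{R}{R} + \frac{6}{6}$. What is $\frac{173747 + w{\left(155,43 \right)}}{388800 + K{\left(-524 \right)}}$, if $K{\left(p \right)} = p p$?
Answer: $\frac{174057}{663376} \approx 0.26238$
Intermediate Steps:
$g{\left(R \right)} = 2$ ($g{\left(R \right)} = 1 + 6 \cdot \frac{1}{6} = 1 + 1 = 2$)
$K{\left(p \right)} = p^{2}$
$w{\left(O,k \right)} = 2 O$ ($w{\left(O,k \right)} = O 2 = 2 O$)
$\frac{173747 + w{\left(155,43 \right)}}{388800 + K{\left(-524 \right)}} = \frac{173747 + 2 \cdot 155}{388800 + \left(-524\right)^{2}} = \frac{173747 + 310}{388800 + 274576} = \frac{174057}{663376}$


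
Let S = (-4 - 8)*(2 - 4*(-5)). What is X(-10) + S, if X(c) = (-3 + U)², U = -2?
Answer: -239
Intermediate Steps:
X(c) = 25 (X(c) = (-3 - 2)² = (-5)² = 25)
S = -264 (S = -12*(2 + 20) = -12*22 = -264)
X(-10) + S = 25 - 264 = -239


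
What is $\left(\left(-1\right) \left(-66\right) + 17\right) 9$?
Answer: $747$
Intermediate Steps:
$\left(\left(-1\right) \left(-66\right) + 17\right) 9 = \left(66 + 17\right) 9 = 83 \cdot 9 = 747$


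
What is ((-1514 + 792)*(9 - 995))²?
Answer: 506790219664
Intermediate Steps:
((-1514 + 792)*(9 - 995))² = (-722*(-986))² = 711892² = 506790219664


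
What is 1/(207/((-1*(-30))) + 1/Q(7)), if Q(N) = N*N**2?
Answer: 3430/23677 ≈ 0.14487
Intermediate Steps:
Q(N) = N**3
1/(207/((-1*(-30))) + 1/Q(7)) = 1/(207/((-1*(-30))) + 1/7**3) = 1/(207/30 + 1/343) = 1/(207*(1/30) + 1*(1/343)) = 1/(69/10 + 1/343) = 1/(23677/3430) = 3430/23677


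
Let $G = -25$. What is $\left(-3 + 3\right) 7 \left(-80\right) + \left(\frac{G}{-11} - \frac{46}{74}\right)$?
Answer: $\frac{672}{407} \approx 1.6511$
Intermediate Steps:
$\left(-3 + 3\right) 7 \left(-80\right) + \left(\frac{G}{-11} - \frac{46}{74}\right) = \left(-3 + 3\right) 7 \left(-80\right) - \left(- \frac{25}{11} + \frac{23}{37}\right) = 0 \cdot 7 \left(-80\right) - - \frac{672}{407} = 0 \left(-80\right) + \left(\frac{25}{11} - \frac{23}{37}\right) = 0 + \frac{672}{407} = \frac{672}{407}$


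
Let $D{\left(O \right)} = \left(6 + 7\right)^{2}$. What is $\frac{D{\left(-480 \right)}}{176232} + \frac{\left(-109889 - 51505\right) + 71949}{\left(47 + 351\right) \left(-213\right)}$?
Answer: $\frac{2629566341}{2489981928} \approx 1.0561$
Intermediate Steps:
$D{\left(O \right)} = 169$ ($D{\left(O \right)} = 13^{2} = 169$)
$\frac{D{\left(-480 \right)}}{176232} + \frac{\left(-109889 - 51505\right) + 71949}{\left(47 + 351\right) \left(-213\right)} = \frac{169}{176232} + \frac{\left(-109889 - 51505\right) + 71949}{\left(47 + 351\right) \left(-213\right)} = 169 \cdot \frac{1}{176232} + \frac{-161394 + 71949}{398 \left(-213\right)} = \frac{169}{176232} - \frac{89445}{-84774} = \frac{169}{176232} - - \frac{29815}{28258} = \frac{169}{176232} + \frac{29815}{28258} = \frac{2629566341}{2489981928}$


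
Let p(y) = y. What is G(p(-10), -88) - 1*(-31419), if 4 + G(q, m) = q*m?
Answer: 32295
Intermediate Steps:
G(q, m) = -4 + m*q (G(q, m) = -4 + q*m = -4 + m*q)
G(p(-10), -88) - 1*(-31419) = (-4 - 88*(-10)) - 1*(-31419) = (-4 + 880) + 31419 = 876 + 31419 = 32295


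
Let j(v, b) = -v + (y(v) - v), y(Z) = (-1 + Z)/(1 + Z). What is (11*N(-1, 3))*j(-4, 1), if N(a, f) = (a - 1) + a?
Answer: -319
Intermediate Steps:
y(Z) = (-1 + Z)/(1 + Z)
N(a, f) = -1 + 2*a (N(a, f) = (-1 + a) + a = -1 + 2*a)
j(v, b) = -2*v + (-1 + v)/(1 + v) (j(v, b) = -v + ((-1 + v)/(1 + v) - v) = -v + (-v + (-1 + v)/(1 + v)) = -2*v + (-1 + v)/(1 + v))
(11*N(-1, 3))*j(-4, 1) = (11*(-1 + 2*(-1)))*((-1 - 4 - 2*(-4)*(1 - 4))/(1 - 4)) = (11*(-1 - 2))*((-1 - 4 - 2*(-4)*(-3))/(-3)) = (11*(-3))*(-(-1 - 4 - 24)/3) = -(-11)*(-29) = -33*29/3 = -319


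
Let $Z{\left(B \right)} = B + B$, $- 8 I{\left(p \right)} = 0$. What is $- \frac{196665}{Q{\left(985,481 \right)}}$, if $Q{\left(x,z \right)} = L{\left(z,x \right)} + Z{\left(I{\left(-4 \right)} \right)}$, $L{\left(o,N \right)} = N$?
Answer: $- \frac{39333}{197} \approx -199.66$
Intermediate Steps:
$I{\left(p \right)} = 0$ ($I{\left(p \right)} = \left(- \frac{1}{8}\right) 0 = 0$)
$Z{\left(B \right)} = 2 B$
$Q{\left(x,z \right)} = x$ ($Q{\left(x,z \right)} = x + 2 \cdot 0 = x + 0 = x$)
$- \frac{196665}{Q{\left(985,481 \right)}} = - \frac{196665}{985} = \left(-196665\right) \frac{1}{985} = - \frac{39333}{197}$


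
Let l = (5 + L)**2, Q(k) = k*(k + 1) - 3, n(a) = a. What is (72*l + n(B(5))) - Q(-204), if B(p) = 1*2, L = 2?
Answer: -37879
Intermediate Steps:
B(p) = 2
Q(k) = -3 + k*(1 + k) (Q(k) = k*(1 + k) - 3 = -3 + k*(1 + k))
l = 49 (l = (5 + 2)**2 = 7**2 = 49)
(72*l + n(B(5))) - Q(-204) = (72*49 + 2) - (-3 - 204 + (-204)**2) = (3528 + 2) - (-3 - 204 + 41616) = 3530 - 1*41409 = 3530 - 41409 = -37879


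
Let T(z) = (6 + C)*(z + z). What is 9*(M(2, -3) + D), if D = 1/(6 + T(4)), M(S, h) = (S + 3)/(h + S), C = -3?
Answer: -447/10 ≈ -44.700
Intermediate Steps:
T(z) = 6*z (T(z) = (6 - 3)*(z + z) = 3*(2*z) = 6*z)
M(S, h) = (3 + S)/(S + h)
D = 1/30 (D = 1/(6 + 6*4) = 1/(6 + 24) = 1/30 ≈ 0.033333)
9*(M(2, -3) + D) = 9*((3 + 2)/(2 - 3) + 1/30) = 9*(5/(-1) + 1/30) = 9*(-1*5 + 1/30) = 9*(-5 + 1/30) = 9*(-149/30) = -447/10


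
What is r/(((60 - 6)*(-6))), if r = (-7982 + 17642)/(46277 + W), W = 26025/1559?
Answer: -1254995/1948640436 ≈ -0.00064404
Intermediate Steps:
W = 26025/1559 (W = 26025*(1/1559) = 26025/1559 ≈ 16.693)
r = 3764985/18042967 (r = (-7982 + 17642)/(46277 + 26025/1559) = 9660/(72171868/1559) = 9660*(1559/72171868) = 3764985/18042967 ≈ 0.20867)
r/(((60 - 6)*(-6))) = 3764985/(18042967*(((60 - 6)*(-6)))) = 3764985/(18042967*((54*(-6)))) = (3764985/18042967)/(-324) = (3764985/18042967)*(-1/324) = -1254995/1948640436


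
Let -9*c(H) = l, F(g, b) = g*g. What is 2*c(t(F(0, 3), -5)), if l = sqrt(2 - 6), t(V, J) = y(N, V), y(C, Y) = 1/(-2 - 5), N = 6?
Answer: -4*I/9 ≈ -0.44444*I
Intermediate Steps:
y(C, Y) = -1/7 (y(C, Y) = 1/(-7) = -1/7)
F(g, b) = g**2
t(V, J) = -1/7
l = 2*I (l = sqrt(-4) = 2*I ≈ 2.0*I)
c(H) = -2*I/9
2*c(t(F(0, 3), -5)) = 2*(-2*I/9) = -4*I/9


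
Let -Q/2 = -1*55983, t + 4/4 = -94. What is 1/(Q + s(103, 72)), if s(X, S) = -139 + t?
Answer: 1/111732 ≈ 8.9500e-6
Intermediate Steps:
t = -95 (t = -1 - 94 = -95)
s(X, S) = -234 (s(X, S) = -139 - 95 = -234)
Q = 111966 (Q = -(-2)*55983 = -2*(-55983) = 111966)
1/(Q + s(103, 72)) = 1/(111966 - 234) = 1/111732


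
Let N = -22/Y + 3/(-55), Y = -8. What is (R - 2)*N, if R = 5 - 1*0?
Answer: 1779/220 ≈ 8.0864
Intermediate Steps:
R = 5 (R = 5 + 0 = 5)
N = 593/220 (N = -22/(-8) + 3/(-55) = -22*(-1/8) + 3*(-1/55) = 11/4 - 3/55 = 593/220 ≈ 2.6955)
(R - 2)*N = (5 - 2)*(593/220) = 3*(593/220) = 1779/220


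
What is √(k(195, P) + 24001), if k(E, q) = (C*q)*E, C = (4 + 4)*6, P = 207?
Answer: √1961521 ≈ 1400.5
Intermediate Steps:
C = 48 (C = 8*6 = 48)
k(E, q) = 48*E*q (k(E, q) = (48*q)*E = 48*E*q)
√(k(195, P) + 24001) = √(48*195*207 + 24001) = √(1937520 + 24001) = √1961521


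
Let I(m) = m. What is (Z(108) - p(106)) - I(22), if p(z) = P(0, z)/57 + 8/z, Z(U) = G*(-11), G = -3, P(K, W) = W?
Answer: 27385/3021 ≈ 9.0649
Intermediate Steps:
Z(U) = 33 (Z(U) = -3*(-11) = 33)
p(z) = 8/z + z/57 (p(z) = z/57 + 8/z = 8/z + z/57)
(Z(108) - p(106)) - I(22) = (33 - (8/106 + (1/57)*106)) - 1*22 = (33 - (8*(1/106) + 106/57)) - 22 = (33 - (4/53 + 106/57)) - 22 = (33 - 1*5846/3021) - 22 = (33 - 5846/3021) - 22 = 93847/3021 - 22 = 27385/3021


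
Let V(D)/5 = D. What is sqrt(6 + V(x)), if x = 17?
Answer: sqrt(91) ≈ 9.5394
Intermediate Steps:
V(D) = 5*D
sqrt(6 + V(x)) = sqrt(6 + 5*17) = sqrt(6 + 85) = sqrt(91)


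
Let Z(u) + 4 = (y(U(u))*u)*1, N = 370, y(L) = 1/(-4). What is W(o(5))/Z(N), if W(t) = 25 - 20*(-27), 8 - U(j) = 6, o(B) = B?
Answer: -1130/193 ≈ -5.8549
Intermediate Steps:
U(j) = 2 (U(j) = 8 - 1*6 = 8 - 6 = 2)
y(L) = -1/4
W(t) = 565 (W(t) = 25 + 540 = 565)
Z(u) = -4 - u/4 (Z(u) = -4 - u/4*1 = -4 - u/4)
W(o(5))/Z(N) = 565/(-4 - 1/4*370) = 565/(-4 - 185/2) = 565/(-193/2) = 565*(-2/193) = -1130/193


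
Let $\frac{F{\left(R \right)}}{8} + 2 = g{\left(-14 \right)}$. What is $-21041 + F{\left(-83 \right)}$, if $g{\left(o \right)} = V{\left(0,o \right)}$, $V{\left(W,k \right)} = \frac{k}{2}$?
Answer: $-21113$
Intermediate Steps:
$V{\left(W,k \right)} = \frac{k}{2}$ ($V{\left(W,k \right)} = k \frac{1}{2} = \frac{k}{2}$)
$g{\left(o \right)} = \frac{o}{2}$
$F{\left(R \right)} = -72$ ($F{\left(R \right)} = -16 + 8 \cdot \frac{1}{2} \left(-14\right) = -16 + 8 \left(-7\right) = -16 - 56 = -72$)
$-21041 + F{\left(-83 \right)} = -21041 - 72 = -21113$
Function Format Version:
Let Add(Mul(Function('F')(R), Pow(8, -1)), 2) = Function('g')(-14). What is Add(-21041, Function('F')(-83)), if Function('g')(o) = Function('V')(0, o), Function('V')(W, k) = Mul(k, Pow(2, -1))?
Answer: -21113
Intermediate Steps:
Function('V')(W, k) = Mul(Rational(1, 2), k) (Function('V')(W, k) = Mul(k, Rational(1, 2)) = Mul(Rational(1, 2), k))
Function('g')(o) = Mul(Rational(1, 2), o)
Function('F')(R) = -72 (Function('F')(R) = Add(-16, Mul(8, Mul(Rational(1, 2), -14))) = Add(-16, Mul(8, -7)) = Add(-16, -56) = -72)
Add(-21041, Function('F')(-83)) = Add(-21041, -72) = -21113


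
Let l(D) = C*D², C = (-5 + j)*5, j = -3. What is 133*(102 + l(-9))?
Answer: -417354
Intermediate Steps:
C = -40 (C = (-5 - 3)*5 = -8*5 = -40)
l(D) = -40*D²
133*(102 + l(-9)) = 133*(102 - 40*(-9)²) = 133*(102 - 40*81) = 133*(102 - 3240) = 133*(-3138) = -417354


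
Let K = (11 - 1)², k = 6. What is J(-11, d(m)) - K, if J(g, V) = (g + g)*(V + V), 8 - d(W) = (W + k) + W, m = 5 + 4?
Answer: 604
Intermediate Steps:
m = 9
d(W) = 2 - 2*W (d(W) = 8 - ((W + 6) + W) = 8 - ((6 + W) + W) = 8 - (6 + 2*W) = 8 + (-6 - 2*W) = 2 - 2*W)
K = 100 (K = 10² = 100)
J(g, V) = 4*V*g (J(g, V) = (2*g)*(2*V) = 4*V*g)
J(-11, d(m)) - K = 4*(2 - 2*9)*(-11) - 1*100 = 4*(2 - 18)*(-11) - 100 = 4*(-16)*(-11) - 100 = 704 - 100 = 604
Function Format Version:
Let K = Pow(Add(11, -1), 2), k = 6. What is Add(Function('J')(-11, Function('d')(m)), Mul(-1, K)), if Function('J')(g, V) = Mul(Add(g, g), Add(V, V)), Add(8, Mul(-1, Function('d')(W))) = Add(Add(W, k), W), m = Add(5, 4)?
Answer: 604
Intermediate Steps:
m = 9
Function('d')(W) = Add(2, Mul(-2, W)) (Function('d')(W) = Add(8, Mul(-1, Add(Add(W, 6), W))) = Add(8, Mul(-1, Add(Add(6, W), W))) = Add(8, Mul(-1, Add(6, Mul(2, W)))) = Add(8, Add(-6, Mul(-2, W))) = Add(2, Mul(-2, W)))
K = 100 (K = Pow(10, 2) = 100)
Function('J')(g, V) = Mul(4, V, g) (Function('J')(g, V) = Mul(Mul(2, g), Mul(2, V)) = Mul(4, V, g))
Add(Function('J')(-11, Function('d')(m)), Mul(-1, K)) = Add(Mul(4, Add(2, Mul(-2, 9)), -11), Mul(-1, 100)) = Add(Mul(4, Add(2, -18), -11), -100) = Add(Mul(4, -16, -11), -100) = Add(704, -100) = 604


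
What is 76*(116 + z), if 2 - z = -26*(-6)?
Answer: -2888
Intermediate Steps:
z = -154 (z = 2 - (-26)*(-6) = 2 - 1*156 = 2 - 156 = -154)
76*(116 + z) = 76*(116 - 154) = 76*(-38) = -2888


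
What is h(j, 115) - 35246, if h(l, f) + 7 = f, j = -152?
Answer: -35138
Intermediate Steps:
h(l, f) = -7 + f
h(j, 115) - 35246 = (-7 + 115) - 35246 = 108 - 35246 = -35138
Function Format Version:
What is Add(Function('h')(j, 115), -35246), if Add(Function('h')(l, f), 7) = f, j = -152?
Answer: -35138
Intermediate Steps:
Function('h')(l, f) = Add(-7, f)
Add(Function('h')(j, 115), -35246) = Add(Add(-7, 115), -35246) = Add(108, -35246) = -35138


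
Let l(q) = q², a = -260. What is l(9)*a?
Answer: -21060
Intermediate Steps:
l(9)*a = 9²*(-260) = 81*(-260) = -21060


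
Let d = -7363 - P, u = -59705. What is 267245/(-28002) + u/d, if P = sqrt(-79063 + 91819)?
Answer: -2175048883355/1517736766026 - 119410*sqrt(3189)/54201013 ≈ -1.5575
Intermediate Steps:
P = 2*sqrt(3189) (P = sqrt(12756) = 2*sqrt(3189) ≈ 112.94)
d = -7363 - 2*sqrt(3189) ≈ -7475.9
267245/(-28002) + u/d = 267245/(-28002) - 59705/(-7363 - 2*sqrt(3189)) = 267245*(-1/28002) - 59705/(-7363 - 2*sqrt(3189)) = -267245/28002 - 59705/(-7363 - 2*sqrt(3189))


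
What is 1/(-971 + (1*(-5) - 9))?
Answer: -1/985 ≈ -0.0010152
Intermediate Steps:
1/(-971 + (1*(-5) - 9)) = 1/(-971 + (-5 - 9)) = 1/(-971 - 14) = 1/(-985) = -1/985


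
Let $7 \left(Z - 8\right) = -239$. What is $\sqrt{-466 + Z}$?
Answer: $\frac{i \sqrt{24115}}{7} \approx 22.184 i$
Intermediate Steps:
$Z = - \frac{183}{7}$ ($Z = 8 + \frac{1}{7} \left(-239\right) = 8 - \frac{239}{7} = - \frac{183}{7} \approx -26.143$)
$\sqrt{-466 + Z} = \sqrt{-466 - \frac{183}{7}} = \sqrt{- \frac{3445}{7}} = \frac{i \sqrt{24115}}{7}$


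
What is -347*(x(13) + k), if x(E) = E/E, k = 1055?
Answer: -366432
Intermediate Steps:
x(E) = 1
-347*(x(13) + k) = -347*(1 + 1055) = -347*1056 = -366432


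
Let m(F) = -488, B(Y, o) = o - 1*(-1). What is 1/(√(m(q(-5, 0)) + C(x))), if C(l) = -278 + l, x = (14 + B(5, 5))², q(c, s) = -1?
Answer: -I*√366/366 ≈ -0.052271*I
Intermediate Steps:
B(Y, o) = 1 + o (B(Y, o) = o + 1 = 1 + o)
x = 400 (x = (14 + (1 + 5))² = (14 + 6)² = 20² = 400)
1/(√(m(q(-5, 0)) + C(x))) = 1/(√(-488 + (-278 + 400))) = 1/(√(-488 + 122)) = 1/(√(-366)) = 1/(I*√366) = -I*√366/366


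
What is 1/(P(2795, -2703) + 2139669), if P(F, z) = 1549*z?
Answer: -1/2047278 ≈ -4.8845e-7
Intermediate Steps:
1/(P(2795, -2703) + 2139669) = 1/(1549*(-2703) + 2139669) = 1/(-4186947 + 2139669) = 1/(-2047278) = -1/2047278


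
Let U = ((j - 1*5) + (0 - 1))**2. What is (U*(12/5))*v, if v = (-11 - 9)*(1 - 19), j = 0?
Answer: 31104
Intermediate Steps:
v = 360 (v = -20*(-18) = 360)
U = 36 (U = ((0 - 1*5) + (0 - 1))**2 = ((0 - 5) - 1)**2 = (-5 - 1)**2 = (-6)**2 = 36)
(U*(12/5))*v = (36*(12/5))*360 = (432/5)*360 = 31104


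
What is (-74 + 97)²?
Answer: 529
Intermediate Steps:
(-74 + 97)² = 23² = 529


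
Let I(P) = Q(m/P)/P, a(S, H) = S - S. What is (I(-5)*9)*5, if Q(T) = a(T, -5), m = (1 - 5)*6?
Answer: 0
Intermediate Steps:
a(S, H) = 0
m = -24 (m = -4*6 = -24)
Q(T) = 0
I(P) = 0 (I(P) = 0/P = 0)
(I(-5)*9)*5 = (0*9)*5 = 0*5 = 0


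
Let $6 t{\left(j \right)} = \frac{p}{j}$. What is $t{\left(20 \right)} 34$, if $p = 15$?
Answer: $\frac{17}{4} \approx 4.25$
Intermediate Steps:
$t{\left(j \right)} = \frac{5}{2 j}$ ($t{\left(j \right)} = \frac{15 \frac{1}{j}}{6} = \frac{5}{2 j}$)
$t{\left(20 \right)} 34 = \frac{5}{2 \cdot 20} \cdot 34 = \frac{5}{2} \cdot \frac{1}{20} \cdot 34 = \frac{1}{8} \cdot 34 = \frac{17}{4}$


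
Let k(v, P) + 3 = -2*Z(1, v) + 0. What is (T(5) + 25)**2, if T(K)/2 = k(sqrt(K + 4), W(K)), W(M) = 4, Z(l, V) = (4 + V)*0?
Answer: 361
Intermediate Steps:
Z(l, V) = 0
k(v, P) = -3 (k(v, P) = -3 + (-2*0 + 0) = -3 + (0 + 0) = -3 + 0 = -3)
T(K) = -6 (T(K) = 2*(-3) = -6)
(T(5) + 25)**2 = (-6 + 25)**2 = 19**2 = 361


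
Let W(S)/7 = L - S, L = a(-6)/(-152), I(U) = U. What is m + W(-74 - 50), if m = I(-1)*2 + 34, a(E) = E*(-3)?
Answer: 68337/76 ≈ 899.17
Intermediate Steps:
a(E) = -3*E
L = -9/76 (L = -3*(-6)/(-152) = 18*(-1/152) = -9/76 ≈ -0.11842)
W(S) = -63/76 - 7*S (W(S) = 7*(-9/76 - S) = -63/76 - 7*S)
m = 32 (m = -1*2 + 34 = -2 + 34 = 32)
m + W(-74 - 50) = 32 + (-63/76 - 7*(-74 - 50)) = 32 + (-63/76 - 7*(-124)) = 32 + (-63/76 + 868) = 32 + 65905/76 = 68337/76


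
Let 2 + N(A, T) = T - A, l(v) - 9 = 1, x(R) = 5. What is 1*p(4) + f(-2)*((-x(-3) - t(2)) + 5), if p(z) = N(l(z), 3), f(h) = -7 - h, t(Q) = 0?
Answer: -9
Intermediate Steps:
l(v) = 10 (l(v) = 9 + 1 = 10)
N(A, T) = -2 + T - A (N(A, T) = -2 + (T - A) = -2 + T - A)
p(z) = -9 (p(z) = -2 + 3 - 1*10 = -2 + 3 - 10 = -9)
1*p(4) + f(-2)*((-x(-3) - t(2)) + 5) = 1*(-9) + (-7 - 1*(-2))*((-1*5 - 1*0) + 5) = -9 + (-7 + 2)*((-5 + 0) + 5) = -9 - 5*(-5 + 5) = -9 - 5*0 = -9 + 0 = -9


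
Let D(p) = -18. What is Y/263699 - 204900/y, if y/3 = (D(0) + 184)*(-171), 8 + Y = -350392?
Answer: 4032093650/3742679907 ≈ 1.0773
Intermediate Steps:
Y = -350400 (Y = -8 - 350392 = -350400)
y = -85158 (y = 3*((-18 + 184)*(-171)) = 3*(166*(-171)) = 3*(-28386) = -85158)
Y/263699 - 204900/y = -350400/263699 - 204900/(-85158) = -350400*1/263699 - 204900*(-1/85158) = -350400/263699 + 34150/14193 = 4032093650/3742679907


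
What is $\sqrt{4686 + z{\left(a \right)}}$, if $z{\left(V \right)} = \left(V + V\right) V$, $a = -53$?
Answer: $8 \sqrt{161} \approx 101.51$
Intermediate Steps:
$z{\left(V \right)} = 2 V^{2}$ ($z{\left(V \right)} = 2 V V = 2 V^{2}$)
$\sqrt{4686 + z{\left(a \right)}} = \sqrt{4686 + 2 \left(-53\right)^{2}} = \sqrt{4686 + 2 \cdot 2809} = \sqrt{4686 + 5618} = \sqrt{10304} = 8 \sqrt{161}$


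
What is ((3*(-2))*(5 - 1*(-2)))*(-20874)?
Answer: 876708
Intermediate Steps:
((3*(-2))*(5 - 1*(-2)))*(-20874) = -6*(5 + 2)*(-20874) = -6*7*(-20874) = -42*(-20874) = 876708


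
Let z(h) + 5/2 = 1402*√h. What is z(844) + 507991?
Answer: 1015977/2 + 2804*√211 ≈ 5.4872e+5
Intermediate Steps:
z(h) = -5/2 + 1402*√h
z(844) + 507991 = (-5/2 + 1402*√844) + 507991 = (-5/2 + 1402*(2*√211)) + 507991 = (-5/2 + 2804*√211) + 507991 = 1015977/2 + 2804*√211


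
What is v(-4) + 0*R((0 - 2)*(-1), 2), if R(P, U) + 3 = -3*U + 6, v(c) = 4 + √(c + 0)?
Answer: 4 + 2*I ≈ 4.0 + 2.0*I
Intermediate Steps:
v(c) = 4 + √c
R(P, U) = 3 - 3*U (R(P, U) = -3 + (-3*U + 6) = -3 + (6 - 3*U) = 3 - 3*U)
v(-4) + 0*R((0 - 2)*(-1), 2) = (4 + √(-4)) + 0*(3 - 3*2) = (4 + 2*I) + 0*(3 - 6) = (4 + 2*I) + 0*(-3) = (4 + 2*I) + 0 = 4 + 2*I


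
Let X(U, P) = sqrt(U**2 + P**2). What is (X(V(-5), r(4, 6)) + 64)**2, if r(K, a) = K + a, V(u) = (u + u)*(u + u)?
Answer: 14196 + 1280*sqrt(101) ≈ 27060.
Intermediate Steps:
V(u) = 4*u**2 (V(u) = (2*u)*(2*u) = 4*u**2)
X(U, P) = sqrt(P**2 + U**2)
(X(V(-5), r(4, 6)) + 64)**2 = (sqrt((4 + 6)**2 + (4*(-5)**2)**2) + 64)**2 = (sqrt(10**2 + (4*25)**2) + 64)**2 = (sqrt(100 + 100**2) + 64)**2 = (sqrt(100 + 10000) + 64)**2 = (sqrt(10100) + 64)**2 = (10*sqrt(101) + 64)**2 = (64 + 10*sqrt(101))**2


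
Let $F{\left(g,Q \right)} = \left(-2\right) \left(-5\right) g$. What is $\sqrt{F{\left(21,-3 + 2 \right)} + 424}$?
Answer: $\sqrt{634} \approx 25.179$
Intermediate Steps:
$F{\left(g,Q \right)} = 10 g$
$\sqrt{F{\left(21,-3 + 2 \right)} + 424} = \sqrt{10 \cdot 21 + 424} = \sqrt{210 + 424} = \sqrt{634}$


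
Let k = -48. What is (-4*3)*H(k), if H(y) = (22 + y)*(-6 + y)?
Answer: -16848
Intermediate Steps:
H(y) = (-6 + y)*(22 + y)
(-4*3)*H(k) = (-4*3)*(-132 + (-48)² + 16*(-48)) = -12*(-132 + 2304 - 768) = -12*1404 = -16848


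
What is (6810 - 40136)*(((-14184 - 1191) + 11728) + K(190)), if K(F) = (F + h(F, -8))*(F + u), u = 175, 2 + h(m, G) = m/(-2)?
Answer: -1009711148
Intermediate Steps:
h(m, G) = -2 - m/2 (h(m, G) = -2 + m/(-2) = -2 + m*(-1/2) = -2 - m/2)
K(F) = (-2 + F/2)*(175 + F) (K(F) = (F + (-2 - F/2))*(F + 175) = (-2 + F/2)*(175 + F))
(6810 - 40136)*(((-14184 - 1191) + 11728) + K(190)) = (6810 - 40136)*(((-14184 - 1191) + 11728) + (-350 + (1/2)*190**2 + (171/2)*190)) = -33326*((-15375 + 11728) + (-350 + (1/2)*36100 + 16245)) = -33326*(-3647 + (-350 + 18050 + 16245)) = -33326*(-3647 + 33945) = -33326*30298 = -1009711148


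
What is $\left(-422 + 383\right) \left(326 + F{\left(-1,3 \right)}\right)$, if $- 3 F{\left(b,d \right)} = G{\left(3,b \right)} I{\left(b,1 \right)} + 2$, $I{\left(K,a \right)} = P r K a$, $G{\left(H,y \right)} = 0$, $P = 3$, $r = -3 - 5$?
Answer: $-12688$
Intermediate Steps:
$r = -8$ ($r = -3 - 5 = -8$)
$I{\left(K,a \right)} = - 24 K a$ ($I{\left(K,a \right)} = 3 \left(-8\right) K a = - 24 K a$)
$F{\left(b,d \right)} = - \frac{2}{3}$ ($F{\left(b,d \right)} = - \frac{0 \left(\left(-24\right) b 1\right) + 2}{3} = - \frac{0 \left(- 24 b\right) + 2}{3} = - \frac{0 + 2}{3} = \left(- \frac{1}{3}\right) 2 = - \frac{2}{3}$)
$\left(-422 + 383\right) \left(326 + F{\left(-1,3 \right)}\right) = \left(-422 + 383\right) \left(326 - \frac{2}{3}\right) = \left(-39\right) \frac{976}{3} = -12688$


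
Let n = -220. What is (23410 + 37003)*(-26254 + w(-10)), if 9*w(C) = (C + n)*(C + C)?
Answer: -13996846318/9 ≈ -1.5552e+9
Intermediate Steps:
w(C) = 2*C*(-220 + C)/9 (w(C) = ((C - 220)*(C + C))/9 = ((-220 + C)*(2*C))/9 = (2*C*(-220 + C))/9 = 2*C*(-220 + C)/9)
(23410 + 37003)*(-26254 + w(-10)) = (23410 + 37003)*(-26254 + (2/9)*(-10)*(-220 - 10)) = 60413*(-26254 + (2/9)*(-10)*(-230)) = 60413*(-26254 + 4600/9) = 60413*(-231686/9) = -13996846318/9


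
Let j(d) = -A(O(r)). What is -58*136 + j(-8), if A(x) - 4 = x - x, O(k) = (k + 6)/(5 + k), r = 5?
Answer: -7892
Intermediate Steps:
O(k) = (6 + k)/(5 + k)
A(x) = 4 (A(x) = 4 + (x - x) = 4 + 0 = 4)
j(d) = -4 (j(d) = -1*4 = -4)
-58*136 + j(-8) = -58*136 - 4 = -7888 - 4 = -7892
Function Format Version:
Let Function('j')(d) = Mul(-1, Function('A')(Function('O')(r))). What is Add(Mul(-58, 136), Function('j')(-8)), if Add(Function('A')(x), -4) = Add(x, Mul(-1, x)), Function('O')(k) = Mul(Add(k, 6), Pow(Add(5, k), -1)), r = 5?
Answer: -7892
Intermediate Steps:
Function('O')(k) = Mul(Pow(Add(5, k), -1), Add(6, k)) (Function('O')(k) = Mul(Add(6, k), Pow(Add(5, k), -1)) = Mul(Pow(Add(5, k), -1), Add(6, k)))
Function('A')(x) = 4 (Function('A')(x) = Add(4, Add(x, Mul(-1, x))) = Add(4, 0) = 4)
Function('j')(d) = -4 (Function('j')(d) = Mul(-1, 4) = -4)
Add(Mul(-58, 136), Function('j')(-8)) = Add(Mul(-58, 136), -4) = Add(-7888, -4) = -7892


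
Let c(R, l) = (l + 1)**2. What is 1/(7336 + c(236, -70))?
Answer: 1/12097 ≈ 8.2665e-5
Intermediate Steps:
c(R, l) = (1 + l)**2
1/(7336 + c(236, -70)) = 1/(7336 + (1 - 70)**2) = 1/(7336 + (-69)**2) = 1/(7336 + 4761) = 1/12097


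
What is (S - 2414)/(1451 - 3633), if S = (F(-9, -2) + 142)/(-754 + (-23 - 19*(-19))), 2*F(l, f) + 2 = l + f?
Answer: 2008719/1815424 ≈ 1.1065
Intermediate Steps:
F(l, f) = -1 + f/2 + l/2 (F(l, f) = -1 + (l + f)/2 = -1 + (f + l)/2 = -1 + (f/2 + l/2) = -1 + f/2 + l/2)
S = -271/832 (S = ((-1 + (½)*(-2) + (½)*(-9)) + 142)/(-754 + (-23 - 19*(-19))) = ((-1 - 1 - 9/2) + 142)/(-754 + (-23 + 361)) = (-13/2 + 142)/(-754 + 338) = (271/2)/(-416) = (271/2)*(-1/416) = -271/832 ≈ -0.32572)
(S - 2414)/(1451 - 3633) = (-271/832 - 2414)/(1451 - 3633) = -2008719/832/(-2182) = -2008719/832*(-1/2182) = 2008719/1815424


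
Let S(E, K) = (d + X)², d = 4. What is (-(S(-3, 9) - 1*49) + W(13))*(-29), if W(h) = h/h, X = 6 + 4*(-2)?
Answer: -1334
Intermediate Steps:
X = -2 (X = 6 - 8 = -2)
S(E, K) = 4 (S(E, K) = (4 - 2)² = 2² = 4)
W(h) = 1
(-(S(-3, 9) - 1*49) + W(13))*(-29) = (-(4 - 1*49) + 1)*(-29) = (-(4 - 49) + 1)*(-29) = (-1*(-45) + 1)*(-29) = (45 + 1)*(-29) = 46*(-29) = -1334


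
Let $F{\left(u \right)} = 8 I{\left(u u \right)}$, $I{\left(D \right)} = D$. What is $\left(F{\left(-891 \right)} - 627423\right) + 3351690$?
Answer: $9075315$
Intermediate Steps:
$F{\left(u \right)} = 8 u^{2}$ ($F{\left(u \right)} = 8 u u = 8 u^{2}$)
$\left(F{\left(-891 \right)} - 627423\right) + 3351690 = \left(8 \left(-891\right)^{2} - 627423\right) + 3351690 = \left(8 \cdot 793881 - 627423\right) + 3351690 = \left(6351048 - 627423\right) + 3351690 = 5723625 + 3351690 = 9075315$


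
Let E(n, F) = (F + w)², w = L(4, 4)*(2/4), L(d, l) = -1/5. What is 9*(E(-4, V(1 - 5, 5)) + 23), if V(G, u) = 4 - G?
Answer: 76869/100 ≈ 768.69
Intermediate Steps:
L(d, l) = -⅕ (L(d, l) = -1*⅕ = -⅕)
w = -⅒ (w = -2/(5*4) = -⅕*½ = -⅒ ≈ -0.10000)
E(n, F) = (-⅒ + F)² (E(n, F) = (F - ⅒)² = (-⅒ + F)²)
9*(E(-4, V(1 - 5, 5)) + 23) = 9*((-1 + 10*(4 - (1 - 5)))²/100 + 23) = 9*((-1 + 10*(4 - 1*(-4)))²/100 + 23) = 9*((-1 + 10*(4 + 4))²/100 + 23) = 9*((-1 + 10*8)²/100 + 23) = 9*((-1 + 80)²/100 + 23) = 9*((1/100)*79² + 23) = 9*((1/100)*6241 + 23) = 9*(6241/100 + 23) = 9*(8541/100) = 76869/100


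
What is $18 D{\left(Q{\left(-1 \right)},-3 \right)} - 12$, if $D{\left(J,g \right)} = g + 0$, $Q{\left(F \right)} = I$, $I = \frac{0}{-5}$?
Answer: $-66$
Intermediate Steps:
$I = 0$ ($I = 0 \left(- \frac{1}{5}\right) = 0$)
$Q{\left(F \right)} = 0$
$D{\left(J,g \right)} = g$
$18 D{\left(Q{\left(-1 \right)},-3 \right)} - 12 = 18 \left(-3\right) - 12 = -54 - 12 = -66$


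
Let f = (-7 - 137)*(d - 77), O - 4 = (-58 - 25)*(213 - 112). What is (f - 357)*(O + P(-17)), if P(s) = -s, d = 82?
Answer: 9005874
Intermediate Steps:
O = -8379 (O = 4 + (-58 - 25)*(213 - 112) = 4 - 83*101 = 4 - 8383 = -8379)
f = -720 (f = (-7 - 137)*(82 - 77) = -144*5 = -720)
(f - 357)*(O + P(-17)) = (-720 - 357)*(-8379 - 1*(-17)) = -1077*(-8379 + 17) = -1077*(-8362) = 9005874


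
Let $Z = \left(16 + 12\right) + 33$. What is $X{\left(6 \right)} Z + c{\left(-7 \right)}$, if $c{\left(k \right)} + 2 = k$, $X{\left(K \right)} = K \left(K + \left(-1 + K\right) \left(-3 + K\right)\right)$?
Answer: $7677$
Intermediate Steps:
$c{\left(k \right)} = -2 + k$
$Z = 61$ ($Z = 28 + 33 = 61$)
$X{\left(6 \right)} Z + c{\left(-7 \right)} = 6 \left(3 + 6^{2} - 18\right) 61 - 9 = 6 \left(3 + 36 - 18\right) 61 - 9 = 6 \cdot 21 \cdot 61 - 9 = 126 \cdot 61 - 9 = 7686 - 9 = 7677$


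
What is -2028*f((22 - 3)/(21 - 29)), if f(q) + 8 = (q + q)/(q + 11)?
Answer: 398840/23 ≈ 17341.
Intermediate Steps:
f(q) = -8 + 2*q/(11 + q) (f(q) = -8 + (q + q)/(q + 11) = -8 + (2*q)/(11 + q) = -8 + 2*q/(11 + q))
-2028*f((22 - 3)/(21 - 29)) = -4056*(-44 - 3*(22 - 3)/(21 - 29))/(11 + (22 - 3)/(21 - 29)) = -4056*(-44 - 57/(-8))/(11 + 19/(-8)) = -4056*(-44 - 57*(-1)/8)/(11 + 19*(-⅛)) = -4056*(-44 - 3*(-19/8))/(11 - 19/8) = -4056*(-44 + 57/8)/69/8 = -4056*8*(-295)/(69*8) = -2028*(-590/69) = 398840/23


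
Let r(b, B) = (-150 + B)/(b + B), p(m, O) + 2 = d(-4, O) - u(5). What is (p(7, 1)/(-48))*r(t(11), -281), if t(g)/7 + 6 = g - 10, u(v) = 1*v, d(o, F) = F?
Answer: 431/2528 ≈ 0.17049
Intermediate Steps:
u(v) = v
t(g) = -112 + 7*g (t(g) = -42 + 7*(g - 10) = -42 + 7*(-10 + g) = -42 + (-70 + 7*g) = -112 + 7*g)
p(m, O) = -7 + O (p(m, O) = -2 + (O - 1*5) = -2 + (O - 5) = -2 + (-5 + O) = -7 + O)
r(b, B) = (-150 + B)/(B + b)
(p(7, 1)/(-48))*r(t(11), -281) = ((-7 + 1)/(-48))*((-150 - 281)/(-281 + (-112 + 7*11))) = (-6*(-1/48))*(-431/(-281 + (-112 + 77))) = (-431/(-281 - 35))/8 = (-431/(-316))/8 = (-1/316*(-431))/8 = (⅛)*(431/316) = 431/2528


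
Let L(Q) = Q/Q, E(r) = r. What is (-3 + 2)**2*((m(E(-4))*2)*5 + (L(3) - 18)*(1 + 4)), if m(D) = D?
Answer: -125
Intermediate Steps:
L(Q) = 1
(-3 + 2)**2*((m(E(-4))*2)*5 + (L(3) - 18)*(1 + 4)) = (-3 + 2)**2*(-4*2*5 + (1 - 18)*(1 + 4)) = (-1)**2*(-8*5 - 17*5) = 1*(-40 - 85) = 1*(-125) = -125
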